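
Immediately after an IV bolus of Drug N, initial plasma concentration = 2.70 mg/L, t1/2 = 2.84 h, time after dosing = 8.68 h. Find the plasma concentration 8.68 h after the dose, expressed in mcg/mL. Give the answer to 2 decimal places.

0.32 mcg/mL

k = ln2 / t½ = 0.693147 / 2.84 = 0.2441 h⁻¹
C = C₀ · e^(−k·t) = 2.700 × e^(−0.2441 × 8.68)
  = 2.700 × 0.1202 = 0.3245 mg/L
(0.3245 mg/L = 0.3245 mcg/mL)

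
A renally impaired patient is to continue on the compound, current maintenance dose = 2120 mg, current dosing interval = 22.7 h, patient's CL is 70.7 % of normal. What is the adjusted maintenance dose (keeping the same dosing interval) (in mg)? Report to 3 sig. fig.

1500 mg

To keep the same average steady-state level, dosing rate must scale with clearance.
CL ratio = 70.7 / 100 = 0.7070
New dose (same interval) = 2120 × 0.7070 = 1499 mg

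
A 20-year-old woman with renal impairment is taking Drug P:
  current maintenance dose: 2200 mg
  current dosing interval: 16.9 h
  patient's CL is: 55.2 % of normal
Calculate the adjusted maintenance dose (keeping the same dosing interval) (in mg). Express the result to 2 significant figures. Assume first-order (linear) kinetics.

1200 mg

To keep the same average steady-state level, dosing rate must scale with clearance.
CL ratio = 55.2 / 100 = 0.5520
New dose (same interval) = 2200 × 0.5520 = 1214 mg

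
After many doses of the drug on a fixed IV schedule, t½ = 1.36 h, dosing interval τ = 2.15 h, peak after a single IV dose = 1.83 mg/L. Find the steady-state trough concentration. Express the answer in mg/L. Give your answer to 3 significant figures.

k = ln2 / t½ = 0.693147 / 1.36 = 0.5097 h⁻¹
e^(−kτ) = e^(−0.5097 × 2.15) = 0.3343
Accumulation ratio R = 1 / (1 − e^(−kτ)) = 1 / (1 − 0.3343) = 1.502
Steady-state trough = C₀ × R × e^(−kτ) = 1.83 × 1.502 × 0.3343 = 0.9189 mg/L

0.919 mg/L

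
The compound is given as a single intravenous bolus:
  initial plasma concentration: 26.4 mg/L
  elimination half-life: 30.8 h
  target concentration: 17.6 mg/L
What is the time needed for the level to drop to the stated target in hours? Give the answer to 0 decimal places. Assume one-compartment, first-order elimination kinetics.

18 h

k = ln2 / t½ = 0.693147 / 30.8 = 0.02250 h⁻¹
t = ln(C₀ / C) / k = ln(26.40 / 17.6) / 0.02250
  = ln(1.500) / 0.02250 = 0.4055 / 0.02250 = 18.02 h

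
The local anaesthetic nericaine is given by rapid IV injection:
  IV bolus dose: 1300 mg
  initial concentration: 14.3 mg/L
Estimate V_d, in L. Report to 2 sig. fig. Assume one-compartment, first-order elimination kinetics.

91 L

Vd = Dose / C₀ = 1300 / 14.3 = 90.91 L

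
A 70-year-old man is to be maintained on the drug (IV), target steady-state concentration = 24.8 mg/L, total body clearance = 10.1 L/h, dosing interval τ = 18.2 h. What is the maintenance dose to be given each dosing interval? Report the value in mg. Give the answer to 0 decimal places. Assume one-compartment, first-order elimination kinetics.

4559 mg

At steady state, Dose/τ = Css × CL.
Dose = Css × CL × τ = 24.8 × 10.10 × 18.2 = 4559 mg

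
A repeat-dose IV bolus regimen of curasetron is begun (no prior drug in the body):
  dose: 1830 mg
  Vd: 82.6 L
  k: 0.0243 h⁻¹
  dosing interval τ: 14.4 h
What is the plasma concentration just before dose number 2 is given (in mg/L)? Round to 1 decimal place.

C₀ per dose = Dose / Vd = 1830 / 82.6 = 22.15 mg/L
Fraction remaining after one interval: r = e^(−kτ) = e^(−0.02430 × 14.4) = 0.7047
Before dose 2, 1 dose has been given (aged 1τ).
C_trough = C₀ × r = 22.15 × 0.7047 = 15.61 mg/L

15.6 mg/L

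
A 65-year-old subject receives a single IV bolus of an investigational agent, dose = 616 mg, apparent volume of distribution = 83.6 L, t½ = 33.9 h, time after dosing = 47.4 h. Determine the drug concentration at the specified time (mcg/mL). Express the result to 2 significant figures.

2.8 mcg/mL

C₀ = Dose / Vd = 616.0 / 83.6 = 7.368 mg/L
k = ln2 / t½ = 0.693147 / 33.9 = 0.02045 h⁻¹
C = C₀ · e^(−k·t) = 7.368 × e^(−0.02045 × 47.4)
  = 7.368 × 0.3793 = 2.795 mg/L
(2.795 mg/L = 2.795 mcg/mL)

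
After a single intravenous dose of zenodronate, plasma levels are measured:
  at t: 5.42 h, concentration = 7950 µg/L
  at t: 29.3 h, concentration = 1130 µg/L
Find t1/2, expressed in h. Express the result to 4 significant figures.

k = ln(C₁/C₂) / (t₂ − t₁) = ln(7950/1130) / (29.3 − 5.42)
  = 1.951 / 23.88 = 0.08170 h⁻¹
t½ = ln2 / k = 0.693147 / 0.08170 = 8.484 h

8.484 h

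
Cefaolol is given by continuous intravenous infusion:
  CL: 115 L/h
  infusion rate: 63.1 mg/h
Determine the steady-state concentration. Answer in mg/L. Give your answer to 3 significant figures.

At steady state Css = R₀ / CL = 63.1 / 115.0 = 0.5487 mg/L

0.549 mg/L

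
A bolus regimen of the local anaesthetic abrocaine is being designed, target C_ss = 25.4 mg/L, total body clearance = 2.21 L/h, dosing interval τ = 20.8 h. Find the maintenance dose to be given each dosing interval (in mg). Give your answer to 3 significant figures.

1170 mg

At steady state, Dose/τ = Css × CL.
Dose = Css × CL × τ = 25.4 × 2.210 × 20.8 = 1168 mg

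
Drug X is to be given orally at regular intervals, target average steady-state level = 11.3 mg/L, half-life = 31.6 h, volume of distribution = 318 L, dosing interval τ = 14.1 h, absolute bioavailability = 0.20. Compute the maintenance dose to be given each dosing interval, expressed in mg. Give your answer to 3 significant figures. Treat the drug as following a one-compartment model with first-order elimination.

5560 mg

k = ln2 / t½ = 0.693147 / 31.6 = 0.02194 h⁻¹
CL = k × Vd = 0.02194 × 318 = 6.977 L/h
At steady state, F × (Dose/τ) = Css × CL.
Dose = Css × CL × τ / F = 11.3 × 6.977 × 14.1 / 0.20 = 5558 mg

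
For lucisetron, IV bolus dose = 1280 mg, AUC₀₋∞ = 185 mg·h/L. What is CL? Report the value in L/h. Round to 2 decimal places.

6.92 L/h

CL = Dose / AUC = 1280 / 185 = 6.919 L/h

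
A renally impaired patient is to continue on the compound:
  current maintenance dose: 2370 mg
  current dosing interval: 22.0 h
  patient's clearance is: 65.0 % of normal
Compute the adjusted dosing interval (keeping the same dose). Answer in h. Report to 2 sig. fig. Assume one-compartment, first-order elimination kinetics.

34 h

To keep the same average steady-state level, dosing rate must scale with clearance.
CL ratio = 65.0 / 100 = 0.6500
New interval (same dose) = 22.0 / 0.6500 = 33.85 h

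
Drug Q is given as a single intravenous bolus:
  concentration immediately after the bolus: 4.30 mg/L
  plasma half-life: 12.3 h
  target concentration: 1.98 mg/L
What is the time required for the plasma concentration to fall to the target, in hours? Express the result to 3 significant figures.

13.8 h

k = ln2 / t½ = 0.693147 / 12.3 = 0.05635 h⁻¹
t = ln(C₀ / C) / k = ln(4.300 / 1.98) / 0.05635
  = ln(2.172) / 0.05635 = 0.7756 / 0.05635 = 13.76 h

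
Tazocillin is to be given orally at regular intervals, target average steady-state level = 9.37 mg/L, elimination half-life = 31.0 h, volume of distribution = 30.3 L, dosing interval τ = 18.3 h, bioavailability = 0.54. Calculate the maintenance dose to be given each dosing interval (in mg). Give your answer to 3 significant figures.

k = ln2 / t½ = 0.693147 / 31.0 = 0.02236 h⁻¹
CL = k × Vd = 0.02236 × 30.3 = 0.6775 L/h
At steady state, F × (Dose/τ) = Css × CL.
Dose = Css × CL × τ / F = 9.37 × 0.6775 × 18.3 / 0.54 = 215.1 mg

215 mg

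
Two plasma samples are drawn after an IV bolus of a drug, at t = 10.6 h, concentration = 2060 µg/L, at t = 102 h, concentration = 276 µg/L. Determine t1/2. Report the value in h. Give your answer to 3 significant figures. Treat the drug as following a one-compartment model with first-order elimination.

k = ln(C₁/C₂) / (t₂ − t₁) = ln(2060/276) / (102 − 10.6)
  = 2.010 / 91.40 = 0.02199 h⁻¹
t½ = ln2 / k = 0.693147 / 0.02199 = 31.52 h

31.5 h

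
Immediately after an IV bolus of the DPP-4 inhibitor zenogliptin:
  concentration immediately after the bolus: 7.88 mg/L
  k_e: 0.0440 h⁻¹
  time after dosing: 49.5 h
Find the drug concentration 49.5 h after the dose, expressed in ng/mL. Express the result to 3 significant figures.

893 ng/mL

C = C₀ · e^(−k·t) = 7.880 × e^(−0.04400 × 49.5)
  = 7.880 × 0.1133 = 0.8928 mg/L
Convert: 0.8928 mg/L × 1000 = 892.8 ng/mL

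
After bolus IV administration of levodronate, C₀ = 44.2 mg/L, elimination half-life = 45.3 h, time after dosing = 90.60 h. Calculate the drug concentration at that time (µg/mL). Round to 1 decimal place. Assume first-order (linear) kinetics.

k = ln2 / t½ = 0.693147 / 45.3 = 0.01530 h⁻¹
t / t½ = 90.60 / 45.3 = 2 half-lives
C = C₀ × (1/2)^2 = 44.20 × 0.2500 = 11.05 mg/L
(11.05 mg/L = 11.05 µg/mL)

11.1 µg/mL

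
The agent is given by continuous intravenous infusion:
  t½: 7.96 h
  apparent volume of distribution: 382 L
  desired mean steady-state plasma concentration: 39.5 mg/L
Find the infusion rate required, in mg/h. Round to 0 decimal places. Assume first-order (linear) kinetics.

k = ln2 / t½ = 0.693147 / 7.96 = 0.08708 h⁻¹
CL = k × Vd = 0.08708 × 382 = 33.26 L/h
At steady state, infusion rate R₀ = Css × CL = 39.5 × 33.26 = 1314 mg/h

1314 mg/h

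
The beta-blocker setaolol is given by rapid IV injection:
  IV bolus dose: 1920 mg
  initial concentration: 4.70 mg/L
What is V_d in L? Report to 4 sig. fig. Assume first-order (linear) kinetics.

Vd = Dose / C₀ = 1920 / 4.70 = 408.5 L

408.5 L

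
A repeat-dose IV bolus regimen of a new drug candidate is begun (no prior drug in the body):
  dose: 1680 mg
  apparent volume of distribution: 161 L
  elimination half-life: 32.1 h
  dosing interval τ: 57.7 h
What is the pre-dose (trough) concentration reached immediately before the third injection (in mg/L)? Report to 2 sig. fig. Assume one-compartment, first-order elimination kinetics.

3.9 mg/L

C₀ per dose = Dose / Vd = 1680 / 161 = 10.43 mg/L
k = ln2 / t½ = 0.693147 / 32.1 = 0.02159 h⁻¹
Fraction remaining after one interval: r = e^(−kτ) = e^(−0.02159 × 57.7) = 0.2877
Before dose 3, 2 doses have been given (aged 1τ, 2τ).
C_trough = C₀ × (r + r²) = 10.43 × (0.2877 + 0.08277) = 3.864 mg/L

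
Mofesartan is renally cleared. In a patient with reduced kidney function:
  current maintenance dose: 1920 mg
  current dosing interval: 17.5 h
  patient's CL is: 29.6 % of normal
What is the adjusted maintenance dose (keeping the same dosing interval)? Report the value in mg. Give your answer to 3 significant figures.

568 mg

To keep the same average steady-state level, dosing rate must scale with clearance.
CL ratio = 29.6 / 100 = 0.2960
New dose (same interval) = 1920 × 0.2960 = 568.3 mg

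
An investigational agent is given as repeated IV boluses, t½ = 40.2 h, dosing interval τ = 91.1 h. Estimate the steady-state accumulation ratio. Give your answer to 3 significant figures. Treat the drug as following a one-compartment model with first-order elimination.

k = ln2 / t½ = 0.693147 / 40.2 = 0.01724 h⁻¹
e^(−kτ) = e^(−0.01724 × 91.1) = 0.2079
Accumulation ratio R = 1 / (1 − e^(−kτ)) = 1 / (1 − 0.2079) = 1.262

1.26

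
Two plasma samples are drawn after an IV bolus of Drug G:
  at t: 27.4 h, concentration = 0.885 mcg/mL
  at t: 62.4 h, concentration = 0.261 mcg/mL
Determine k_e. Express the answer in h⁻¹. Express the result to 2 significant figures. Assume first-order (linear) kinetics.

k = ln(C₁/C₂) / (t₂ − t₁) = ln(0.885/0.261) / (62.4 − 27.4)
  = 1.221 / 35.00 = 0.03489 h⁻¹

0.035 h⁻¹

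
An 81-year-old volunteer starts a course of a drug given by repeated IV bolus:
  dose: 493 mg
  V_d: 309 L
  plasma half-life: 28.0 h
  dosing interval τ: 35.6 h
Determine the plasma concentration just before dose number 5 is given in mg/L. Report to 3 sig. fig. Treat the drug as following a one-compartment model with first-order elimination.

C₀ per dose = Dose / Vd = 493 / 309 = 1.595 mg/L
k = ln2 / t½ = 0.693147 / 28.0 = 0.02476 h⁻¹
Fraction remaining after one interval: r = e^(−kτ) = e^(−0.02476 × 35.6) = 0.4142
Before dose 5, 4 doses have been given (aged 1τ, 2τ, 3τ, 4τ).
C_trough = C₀ × (r + r² + … + r^4) = C₀ × r(1−r^4)/(1−r)
        = 1.595 × 0.4142 × (1 − 0.02943) / (1 − 0.4142) = 1.095 mg/L

1.10 mg/L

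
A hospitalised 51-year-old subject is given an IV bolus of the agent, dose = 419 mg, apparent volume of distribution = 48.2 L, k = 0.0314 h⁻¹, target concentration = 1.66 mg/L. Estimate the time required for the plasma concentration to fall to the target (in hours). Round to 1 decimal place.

52.7 h

C₀ = Dose / Vd = 419.0 / 48.2 = 8.693 mg/L
t = ln(C₀ / C) / k = ln(8.693 / 1.66) / 0.03140
  = ln(5.237) / 0.03140 = 1.656 / 0.03140 = 52.74 h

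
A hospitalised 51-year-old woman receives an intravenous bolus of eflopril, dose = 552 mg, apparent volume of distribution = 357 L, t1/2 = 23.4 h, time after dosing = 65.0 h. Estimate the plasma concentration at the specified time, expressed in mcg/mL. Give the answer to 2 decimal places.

0.23 mcg/mL

C₀ = Dose / Vd = 552.0 / 357 = 1.546 mg/L
k = ln2 / t½ = 0.693147 / 23.4 = 0.02962 h⁻¹
C = C₀ · e^(−k·t) = 1.546 × e^(−0.02962 × 65.0)
  = 1.546 × 0.1458 = 0.2254 mg/L
(0.2254 mg/L = 0.2254 mcg/mL)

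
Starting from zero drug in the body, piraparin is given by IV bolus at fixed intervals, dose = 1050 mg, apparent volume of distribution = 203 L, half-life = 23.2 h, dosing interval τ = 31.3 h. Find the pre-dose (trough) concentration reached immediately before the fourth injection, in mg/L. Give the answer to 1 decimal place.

3.1 mg/L

C₀ per dose = Dose / Vd = 1050 / 203 = 5.172 mg/L
k = ln2 / t½ = 0.693147 / 23.2 = 0.02988 h⁻¹
Fraction remaining after one interval: r = e^(−kτ) = e^(−0.02988 × 31.3) = 0.3925
Before dose 4, 3 doses have been given (aged 1τ, 2τ, 3τ).
C_trough = C₀ × (r + r² + … + r^3) = C₀ × r(1−r^3)/(1−r)
        = 5.172 × 0.3925 × (1 − 0.06047) / (1 − 0.3925) = 3.140 mg/L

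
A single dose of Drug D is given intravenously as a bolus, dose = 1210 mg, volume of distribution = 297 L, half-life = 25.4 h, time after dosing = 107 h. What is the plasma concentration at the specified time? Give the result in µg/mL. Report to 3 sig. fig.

C₀ = Dose / Vd = 1210 / 297 = 4.074 mg/L
k = ln2 / t½ = 0.693147 / 25.4 = 0.02729 h⁻¹
C = C₀ · e^(−k·t) = 4.074 × e^(−0.02729 × 107)
  = 4.074 × 0.05393 = 0.2197 mg/L
(0.2197 mg/L = 0.2197 µg/mL)

0.220 µg/mL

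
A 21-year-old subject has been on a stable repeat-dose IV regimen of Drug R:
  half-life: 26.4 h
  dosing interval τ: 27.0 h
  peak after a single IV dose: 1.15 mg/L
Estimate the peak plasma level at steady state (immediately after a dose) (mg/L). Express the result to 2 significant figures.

k = ln2 / t½ = 0.693147 / 26.4 = 0.02626 h⁻¹
e^(−kτ) = e^(−0.02626 × 27.0) = 0.4921
Accumulation ratio R = 1 / (1 − e^(−kτ)) = 1 / (1 − 0.4921) = 1.969
Steady-state peak = C₀ × R = 1.15 × 1.969 = 2.264 mg/L

2.3 mg/L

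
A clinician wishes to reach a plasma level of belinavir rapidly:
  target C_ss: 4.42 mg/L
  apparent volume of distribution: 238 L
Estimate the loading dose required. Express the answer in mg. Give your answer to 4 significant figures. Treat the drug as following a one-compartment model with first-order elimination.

LD = Css × Vd = 4.42 × 238 = 1052 mg

1052 mg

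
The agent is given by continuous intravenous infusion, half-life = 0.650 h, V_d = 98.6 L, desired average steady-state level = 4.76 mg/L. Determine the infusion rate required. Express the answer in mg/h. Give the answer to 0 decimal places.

500 mg/h

k = ln2 / t½ = 0.693147 / 0.650 = 1.066 h⁻¹
CL = k × Vd = 1.066 × 98.6 = 105.1 L/h
At steady state, infusion rate R₀ = Css × CL = 4.76 × 105.1 = 500.3 mg/h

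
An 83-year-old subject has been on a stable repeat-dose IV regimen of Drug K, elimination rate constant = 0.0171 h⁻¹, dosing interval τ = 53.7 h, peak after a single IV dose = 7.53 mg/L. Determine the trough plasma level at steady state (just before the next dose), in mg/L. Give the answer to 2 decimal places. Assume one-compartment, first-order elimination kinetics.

5.00 mg/L

e^(−kτ) = e^(−0.01710 × 53.7) = 0.3992
Accumulation ratio R = 1 / (1 − e^(−kτ)) = 1 / (1 − 0.3992) = 1.664
Steady-state trough = C₀ × R × e^(−kτ) = 7.53 × 1.664 × 0.3992 = 5.002 mg/L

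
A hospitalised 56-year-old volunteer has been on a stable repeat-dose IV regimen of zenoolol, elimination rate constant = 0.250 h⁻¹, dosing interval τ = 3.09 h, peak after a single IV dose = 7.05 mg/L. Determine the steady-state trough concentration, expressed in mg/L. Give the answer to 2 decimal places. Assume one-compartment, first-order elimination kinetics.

6.05 mg/L

e^(−kτ) = e^(−0.2500 × 3.09) = 0.4619
Accumulation ratio R = 1 / (1 − e^(−kτ)) = 1 / (1 − 0.4619) = 1.858
Steady-state trough = C₀ × R × e^(−kτ) = 7.05 × 1.858 × 0.4619 = 6.050 mg/L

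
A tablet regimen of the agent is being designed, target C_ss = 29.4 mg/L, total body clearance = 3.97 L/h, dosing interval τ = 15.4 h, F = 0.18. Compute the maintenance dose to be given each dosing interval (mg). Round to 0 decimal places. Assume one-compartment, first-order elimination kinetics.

At steady state, F × (Dose/τ) = Css × CL.
Dose = Css × CL × τ / F = 29.4 × 3.970 × 15.4 / 0.18 = 9986 mg

9986 mg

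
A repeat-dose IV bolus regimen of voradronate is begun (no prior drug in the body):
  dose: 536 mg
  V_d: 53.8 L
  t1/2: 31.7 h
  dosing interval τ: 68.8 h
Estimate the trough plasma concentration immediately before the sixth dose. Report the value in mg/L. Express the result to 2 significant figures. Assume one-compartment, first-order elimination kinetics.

C₀ per dose = Dose / Vd = 536 / 53.8 = 9.963 mg/L
k = ln2 / t½ = 0.693147 / 31.7 = 0.02187 h⁻¹
Fraction remaining after one interval: r = e^(−kτ) = e^(−0.02187 × 68.8) = 0.2221
Before dose 6, 5 doses have been given (aged 1τ, 2τ, 3τ, 4τ, 5τ).
C_trough = C₀ × (r + r² + … + r^5) = C₀ × r(1−r^5)/(1−r)
        = 9.963 × 0.2221 × (1 − 0.0005404) / (1 − 0.2221) = 2.843 mg/L

2.8 mg/L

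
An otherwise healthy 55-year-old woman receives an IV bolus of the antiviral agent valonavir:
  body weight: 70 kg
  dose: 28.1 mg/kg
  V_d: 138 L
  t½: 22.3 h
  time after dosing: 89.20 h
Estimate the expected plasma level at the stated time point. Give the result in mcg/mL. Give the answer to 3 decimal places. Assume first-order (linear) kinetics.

Total dose = 28.1 × 70 = 1967 mg
C₀ = Dose / Vd = 1967 / 138 = 14.25 mg/L
k = ln2 / t½ = 0.693147 / 22.3 = 0.03108 h⁻¹
t / t½ = 89.20 / 22.3 = 4 half-lives
C = C₀ × (1/2)^4 = 14.25 × 0.06250 = 0.8906 mg/L
(0.8906 mg/L = 0.8906 mcg/mL)

0.891 mcg/mL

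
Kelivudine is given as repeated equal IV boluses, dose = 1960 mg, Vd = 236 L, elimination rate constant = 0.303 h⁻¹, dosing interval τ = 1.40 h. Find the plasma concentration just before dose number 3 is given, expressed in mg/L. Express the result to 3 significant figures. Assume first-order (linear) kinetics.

C₀ per dose = Dose / Vd = 1960 / 236 = 8.305 mg/L
Fraction remaining after one interval: r = e^(−kτ) = e^(−0.3030 × 1.40) = 0.6543
Before dose 3, 2 doses have been given (aged 1τ, 2τ).
C_trough = C₀ × (r + r²) = 8.305 × (0.6543 + 0.4281) = 8.989 mg/L

8.99 mg/L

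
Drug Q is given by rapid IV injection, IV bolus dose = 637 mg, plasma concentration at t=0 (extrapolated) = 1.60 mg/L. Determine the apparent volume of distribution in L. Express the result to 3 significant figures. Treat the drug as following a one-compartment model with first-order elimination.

398 L

Vd = Dose / C₀ = 637.0 / 1.60 = 398.1 L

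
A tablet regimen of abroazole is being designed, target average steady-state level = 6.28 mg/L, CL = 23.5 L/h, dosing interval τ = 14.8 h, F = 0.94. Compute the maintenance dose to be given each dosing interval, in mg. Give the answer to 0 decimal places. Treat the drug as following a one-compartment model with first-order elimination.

At steady state, F × (Dose/τ) = Css × CL.
Dose = Css × CL × τ / F = 6.28 × 23.50 × 14.8 / 0.94 = 2324 mg

2324 mg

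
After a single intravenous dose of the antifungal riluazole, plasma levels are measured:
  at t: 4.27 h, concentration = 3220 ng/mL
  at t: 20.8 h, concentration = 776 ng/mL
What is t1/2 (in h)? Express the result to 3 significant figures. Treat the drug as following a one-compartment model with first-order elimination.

8.05 h

k = ln(C₁/C₂) / (t₂ − t₁) = ln(3220/776) / (20.8 − 4.27)
  = 1.423 / 16.53 = 0.08609 h⁻¹
t½ = ln2 / k = 0.693147 / 0.08609 = 8.051 h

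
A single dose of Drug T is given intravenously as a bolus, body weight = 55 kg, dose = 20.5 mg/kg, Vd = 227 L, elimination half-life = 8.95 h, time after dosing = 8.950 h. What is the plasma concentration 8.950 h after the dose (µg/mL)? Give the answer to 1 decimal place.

2.5 µg/mL

Total dose = 20.5 × 55 = 1128 mg
C₀ = Dose / Vd = 1128 / 227 = 4.969 mg/L
k = ln2 / t½ = 0.693147 / 8.95 = 0.07745 h⁻¹
t / t½ = 8.950 / 8.95 = 1 half-lives
C = C₀ × (1/2)^1 = 4.969 × 0.5000 = 2.485 mg/L
(2.485 mg/L = 2.485 µg/mL)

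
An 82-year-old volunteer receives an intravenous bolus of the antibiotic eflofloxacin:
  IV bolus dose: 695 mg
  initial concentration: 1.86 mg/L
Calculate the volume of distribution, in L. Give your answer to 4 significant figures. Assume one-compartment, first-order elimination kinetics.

373.7 L

Vd = Dose / C₀ = 695.0 / 1.86 = 373.7 L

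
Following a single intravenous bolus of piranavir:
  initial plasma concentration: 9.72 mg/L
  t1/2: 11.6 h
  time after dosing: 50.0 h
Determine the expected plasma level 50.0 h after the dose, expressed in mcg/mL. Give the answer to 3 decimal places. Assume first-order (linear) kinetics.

k = ln2 / t½ = 0.693147 / 11.6 = 0.05975 h⁻¹
C = C₀ · e^(−k·t) = 9.720 × e^(−0.05975 × 50.0)
  = 9.720 × 0.05041 = 0.4900 mg/L
(0.4900 mg/L = 0.4900 mcg/mL)

0.490 mcg/mL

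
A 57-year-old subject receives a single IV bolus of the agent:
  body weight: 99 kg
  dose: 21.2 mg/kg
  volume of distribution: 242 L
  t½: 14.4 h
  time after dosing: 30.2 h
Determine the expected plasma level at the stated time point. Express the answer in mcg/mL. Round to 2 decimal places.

Total dose = 21.2 × 99 = 2099 mg
C₀ = Dose / Vd = 2099 / 242 = 8.674 mg/L
k = ln2 / t½ = 0.693147 / 14.4 = 0.04814 h⁻¹
C = C₀ · e^(−k·t) = 8.674 × e^(−0.04814 × 30.2)
  = 8.674 × 0.2337 = 2.027 mg/L
(2.027 mg/L = 2.027 mcg/mL)

2.03 mcg/mL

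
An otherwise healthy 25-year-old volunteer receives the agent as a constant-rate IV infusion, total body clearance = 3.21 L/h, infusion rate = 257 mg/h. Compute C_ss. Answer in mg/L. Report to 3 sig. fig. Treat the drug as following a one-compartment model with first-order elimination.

At steady state Css = R₀ / CL = 257 / 3.210 = 80.06 mg/L

80.1 mg/L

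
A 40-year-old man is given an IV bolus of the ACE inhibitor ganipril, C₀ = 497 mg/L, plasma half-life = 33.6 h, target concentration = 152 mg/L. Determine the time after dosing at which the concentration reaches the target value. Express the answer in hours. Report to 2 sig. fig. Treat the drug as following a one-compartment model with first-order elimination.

k = ln2 / t½ = 0.693147 / 33.6 = 0.02063 h⁻¹
t = ln(C₀ / C) / k = ln(497.0 / 152) / 0.02063
  = ln(3.270) / 0.02063 = 1.185 / 0.02063 = 57.44 h

57 h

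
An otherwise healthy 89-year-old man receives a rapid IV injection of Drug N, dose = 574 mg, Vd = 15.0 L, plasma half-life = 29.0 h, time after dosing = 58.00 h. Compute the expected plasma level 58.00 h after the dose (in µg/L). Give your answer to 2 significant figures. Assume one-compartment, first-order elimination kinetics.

C₀ = Dose / Vd = 574.0 / 15.0 = 38.27 mg/L
k = ln2 / t½ = 0.693147 / 29.0 = 0.02390 h⁻¹
t / t½ = 58.00 / 29.0 = 2 half-lives
C = C₀ × (1/2)^2 = 38.27 × 0.2500 = 9.568 mg/L
Convert: 9.568 mg/L × 1000 = 9568 µg/L

9600 µg/L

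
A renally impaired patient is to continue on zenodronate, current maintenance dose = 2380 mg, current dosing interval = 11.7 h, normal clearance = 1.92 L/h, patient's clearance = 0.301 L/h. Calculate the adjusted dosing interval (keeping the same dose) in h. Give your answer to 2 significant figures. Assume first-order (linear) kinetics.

75 h

To keep the same average steady-state level, dosing rate must scale with clearance.
CL ratio = 0.301 / 1.92 = 0.1568
New interval (same dose) = 11.7 / 0.1568 = 74.62 h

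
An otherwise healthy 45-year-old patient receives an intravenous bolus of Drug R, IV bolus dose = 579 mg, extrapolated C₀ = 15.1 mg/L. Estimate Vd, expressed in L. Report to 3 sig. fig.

Vd = Dose / C₀ = 579.0 / 15.1 = 38.34 L

38.3 L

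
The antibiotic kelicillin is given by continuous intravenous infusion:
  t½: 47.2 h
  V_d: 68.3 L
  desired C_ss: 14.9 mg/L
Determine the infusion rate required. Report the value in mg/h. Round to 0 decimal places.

k = ln2 / t½ = 0.693147 / 47.2 = 0.01469 h⁻¹
CL = k × Vd = 0.01469 × 68.3 = 1.003 L/h
At steady state, infusion rate R₀ = Css × CL = 14.9 × 1.003 = 14.94 mg/h

15 mg/h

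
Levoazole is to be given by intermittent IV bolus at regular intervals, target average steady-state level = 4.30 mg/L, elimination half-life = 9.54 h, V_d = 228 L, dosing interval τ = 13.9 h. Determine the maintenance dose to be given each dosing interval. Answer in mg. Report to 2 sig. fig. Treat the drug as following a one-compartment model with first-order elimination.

990 mg

k = ln2 / t½ = 0.693147 / 9.54 = 0.07266 h⁻¹
CL = k × Vd = 0.07266 × 228 = 16.57 L/h
At steady state, Dose/τ = Css × CL.
Dose = Css × CL × τ = 4.30 × 16.57 × 13.9 = 990.4 mg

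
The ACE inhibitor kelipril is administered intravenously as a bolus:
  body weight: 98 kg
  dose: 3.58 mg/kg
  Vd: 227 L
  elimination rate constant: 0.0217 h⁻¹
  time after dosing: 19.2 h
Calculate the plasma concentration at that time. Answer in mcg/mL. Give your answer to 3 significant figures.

1.02 mcg/mL

Total dose = 3.58 × 98 = 350.8 mg
C₀ = Dose / Vd = 350.8 / 227 = 1.545 mg/L
C = C₀ · e^(−k·t) = 1.545 × e^(−0.02170 × 19.2)
  = 1.545 × 0.6593 = 1.019 mg/L
(1.019 mg/L = 1.019 mcg/mL)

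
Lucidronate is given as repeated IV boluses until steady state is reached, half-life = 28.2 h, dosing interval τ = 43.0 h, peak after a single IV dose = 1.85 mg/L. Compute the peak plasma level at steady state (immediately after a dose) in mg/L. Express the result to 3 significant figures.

2.84 mg/L

k = ln2 / t½ = 0.693147 / 28.2 = 0.02458 h⁻¹
e^(−kτ) = e^(−0.02458 × 43.0) = 0.3475
Accumulation ratio R = 1 / (1 − e^(−kτ)) = 1 / (1 − 0.3475) = 1.533
Steady-state peak = C₀ × R = 1.85 × 1.533 = 2.836 mg/L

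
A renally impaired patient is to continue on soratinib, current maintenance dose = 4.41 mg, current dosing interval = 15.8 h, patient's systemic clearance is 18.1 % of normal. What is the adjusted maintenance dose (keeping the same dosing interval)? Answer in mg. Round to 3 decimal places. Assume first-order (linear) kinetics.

0.798 mg

To keep the same average steady-state level, dosing rate must scale with clearance.
CL ratio = 18.1 / 100 = 0.1810
New dose (same interval) = 4.41 × 0.1810 = 0.7982 mg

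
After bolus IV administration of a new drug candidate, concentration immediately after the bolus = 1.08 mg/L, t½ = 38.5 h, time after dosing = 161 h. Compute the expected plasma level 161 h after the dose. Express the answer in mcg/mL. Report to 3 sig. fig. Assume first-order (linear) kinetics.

0.0595 mcg/mL

k = ln2 / t½ = 0.693147 / 38.5 = 0.01800 h⁻¹
C = C₀ · e^(−k·t) = 1.080 × e^(−0.01800 × 161)
  = 1.080 × 0.05513 = 0.05954 mg/L
(0.05954 mg/L = 0.05954 mcg/mL)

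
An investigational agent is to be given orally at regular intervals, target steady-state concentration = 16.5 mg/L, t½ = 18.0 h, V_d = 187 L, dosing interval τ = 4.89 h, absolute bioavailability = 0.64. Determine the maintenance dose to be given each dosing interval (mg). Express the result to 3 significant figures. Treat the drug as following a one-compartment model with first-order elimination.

k = ln2 / t½ = 0.693147 / 18.0 = 0.03851 h⁻¹
CL = k × Vd = 0.03851 × 187 = 7.201 L/h
At steady state, F × (Dose/τ) = Css × CL.
Dose = Css × CL × τ / F = 16.5 × 7.201 × 4.89 / 0.64 = 907.8 mg

908 mg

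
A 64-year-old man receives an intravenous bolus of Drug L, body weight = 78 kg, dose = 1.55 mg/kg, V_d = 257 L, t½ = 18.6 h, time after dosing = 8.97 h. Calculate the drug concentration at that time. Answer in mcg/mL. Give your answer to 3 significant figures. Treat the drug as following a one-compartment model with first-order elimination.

0.337 mcg/mL

Total dose = 1.55 × 78 = 120.9 mg
C₀ = Dose / Vd = 120.9 / 257 = 0.4704 mg/L
k = ln2 / t½ = 0.693147 / 18.6 = 0.03727 h⁻¹
C = C₀ · e^(−k·t) = 0.4704 × e^(−0.03727 × 8.97)
  = 0.4704 × 0.7158 = 0.3367 mg/L
(0.3367 mg/L = 0.3367 mcg/mL)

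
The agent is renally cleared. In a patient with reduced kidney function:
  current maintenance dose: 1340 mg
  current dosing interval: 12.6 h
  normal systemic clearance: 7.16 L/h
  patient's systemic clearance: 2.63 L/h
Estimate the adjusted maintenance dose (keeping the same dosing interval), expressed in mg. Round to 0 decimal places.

492 mg

To keep the same average steady-state level, dosing rate must scale with clearance.
CL ratio = 2.63 / 7.16 = 0.3673
New dose (same interval) = 1340 × 0.3673 = 492.2 mg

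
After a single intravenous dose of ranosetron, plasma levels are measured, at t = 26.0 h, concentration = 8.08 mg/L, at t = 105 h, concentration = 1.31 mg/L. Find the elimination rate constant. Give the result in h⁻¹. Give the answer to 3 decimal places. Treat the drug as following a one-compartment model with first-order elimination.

k = ln(C₁/C₂) / (t₂ − t₁) = ln(8.08/1.31) / (105 − 26.0)
  = 1.819 / 79.00 = 0.02303 h⁻¹

0.023 h⁻¹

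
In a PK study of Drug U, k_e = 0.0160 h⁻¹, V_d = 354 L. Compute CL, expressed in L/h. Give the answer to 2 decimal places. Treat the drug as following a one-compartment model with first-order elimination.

CL = k × Vd = 0.0160 × 354 = 5.664 L/h

5.66 L/h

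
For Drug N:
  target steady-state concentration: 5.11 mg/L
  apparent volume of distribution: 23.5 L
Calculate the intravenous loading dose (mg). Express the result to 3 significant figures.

LD = Css × Vd = 5.11 × 23.5 = 120.1 mg

120 mg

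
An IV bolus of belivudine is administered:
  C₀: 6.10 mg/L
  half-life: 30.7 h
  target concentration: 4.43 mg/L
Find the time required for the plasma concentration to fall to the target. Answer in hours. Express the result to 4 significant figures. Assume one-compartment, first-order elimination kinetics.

k = ln2 / t½ = 0.693147 / 30.7 = 0.02258 h⁻¹
t = ln(C₀ / C) / k = ln(6.100 / 4.43) / 0.02258
  = ln(1.377) / 0.02258 = 0.3199 / 0.02258 = 14.17 h

14.17 h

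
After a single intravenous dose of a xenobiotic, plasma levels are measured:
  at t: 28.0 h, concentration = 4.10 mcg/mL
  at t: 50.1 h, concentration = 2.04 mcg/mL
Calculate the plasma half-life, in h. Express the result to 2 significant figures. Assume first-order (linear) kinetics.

22 h

k = ln(C₁/C₂) / (t₂ − t₁) = ln(4.10/2.04) / (50.1 − 28.0)
  = 0.6980 / 22.10 = 0.03158 h⁻¹
t½ = ln2 / k = 0.693147 / 0.03158 = 21.95 h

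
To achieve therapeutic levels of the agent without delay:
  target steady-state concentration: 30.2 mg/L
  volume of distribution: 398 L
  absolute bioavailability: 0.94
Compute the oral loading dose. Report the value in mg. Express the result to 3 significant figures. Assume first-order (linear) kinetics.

12800 mg

LD = Css × Vd / F = 30.2 × 398 / 0.94 = 12790 mg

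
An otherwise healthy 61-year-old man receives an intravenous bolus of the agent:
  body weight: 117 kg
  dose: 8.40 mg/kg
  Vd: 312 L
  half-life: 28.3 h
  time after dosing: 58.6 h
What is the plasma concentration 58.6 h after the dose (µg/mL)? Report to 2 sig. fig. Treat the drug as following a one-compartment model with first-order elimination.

Total dose = 8.40 × 117 = 982.8 mg
C₀ = Dose / Vd = 982.8 / 312 = 3.150 mg/L
k = ln2 / t½ = 0.693147 / 28.3 = 0.02449 h⁻¹
C = C₀ · e^(−k·t) = 3.150 × e^(−0.02449 × 58.6)
  = 3.150 × 0.2381 = 0.7500 mg/L
(0.7500 mg/L = 0.7500 µg/mL)

0.75 µg/mL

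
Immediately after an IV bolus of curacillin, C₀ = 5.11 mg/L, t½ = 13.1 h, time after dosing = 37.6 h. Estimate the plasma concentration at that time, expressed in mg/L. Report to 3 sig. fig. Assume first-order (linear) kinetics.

0.699 mg/L

k = ln2 / t½ = 0.693147 / 13.1 = 0.05291 h⁻¹
C = C₀ · e^(−k·t) = 5.110 × e^(−0.05291 × 37.6)
  = 5.110 × 0.1368 = 0.6990 mg/L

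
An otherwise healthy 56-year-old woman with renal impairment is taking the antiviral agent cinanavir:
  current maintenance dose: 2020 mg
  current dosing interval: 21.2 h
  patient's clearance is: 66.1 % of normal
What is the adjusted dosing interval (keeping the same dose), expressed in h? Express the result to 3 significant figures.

32.1 h

To keep the same average steady-state level, dosing rate must scale with clearance.
CL ratio = 66.1 / 100 = 0.6610
New interval (same dose) = 21.2 / 0.6610 = 32.07 h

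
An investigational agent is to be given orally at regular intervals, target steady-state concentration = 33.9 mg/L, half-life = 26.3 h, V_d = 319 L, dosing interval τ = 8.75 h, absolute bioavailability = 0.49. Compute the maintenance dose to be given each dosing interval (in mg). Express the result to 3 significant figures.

5090 mg

k = ln2 / t½ = 0.693147 / 26.3 = 0.02636 h⁻¹
CL = k × Vd = 0.02636 × 319 = 8.409 L/h
At steady state, F × (Dose/τ) = Css × CL.
Dose = Css × CL × τ / F = 33.9 × 8.409 × 8.75 / 0.49 = 5090 mg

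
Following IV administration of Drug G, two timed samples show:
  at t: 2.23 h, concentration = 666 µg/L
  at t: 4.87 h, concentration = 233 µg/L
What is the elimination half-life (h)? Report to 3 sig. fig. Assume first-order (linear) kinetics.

1.74 h

k = ln(C₁/C₂) / (t₂ − t₁) = ln(666/233) / (4.87 − 2.23)
  = 1.050 / 2.640 = 0.3977 h⁻¹
t½ = ln2 / k = 0.693147 / 0.3977 = 1.743 h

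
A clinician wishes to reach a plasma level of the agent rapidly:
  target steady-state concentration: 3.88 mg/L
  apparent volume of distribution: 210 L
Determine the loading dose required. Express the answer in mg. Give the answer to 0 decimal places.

LD = Css × Vd = 3.88 × 210 = 814.8 mg

815 mg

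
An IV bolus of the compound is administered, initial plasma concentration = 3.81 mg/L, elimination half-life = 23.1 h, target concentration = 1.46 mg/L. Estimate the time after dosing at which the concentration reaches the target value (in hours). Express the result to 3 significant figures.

32.0 h

k = ln2 / t½ = 0.693147 / 23.1 = 0.03001 h⁻¹
t = ln(C₀ / C) / k = ln(3.810 / 1.46) / 0.03001
  = ln(2.610) / 0.03001 = 0.9594 / 0.03001 = 31.97 h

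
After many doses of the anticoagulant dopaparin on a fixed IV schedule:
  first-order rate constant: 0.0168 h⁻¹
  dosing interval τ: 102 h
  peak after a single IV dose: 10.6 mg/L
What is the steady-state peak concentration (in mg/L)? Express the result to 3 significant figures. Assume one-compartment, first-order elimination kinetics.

12.9 mg/L

e^(−kτ) = e^(−0.01680 × 102) = 0.1802
Accumulation ratio R = 1 / (1 − e^(−kτ)) = 1 / (1 − 0.1802) = 1.220
Steady-state peak = C₀ × R = 10.6 × 1.220 = 12.93 mg/L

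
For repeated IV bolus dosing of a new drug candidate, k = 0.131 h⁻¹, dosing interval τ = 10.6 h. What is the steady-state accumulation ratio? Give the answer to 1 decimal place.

1.3

e^(−kτ) = e^(−0.1310 × 10.6) = 0.2494
Accumulation ratio R = 1 / (1 − e^(−kτ)) = 1 / (1 − 0.2494) = 1.332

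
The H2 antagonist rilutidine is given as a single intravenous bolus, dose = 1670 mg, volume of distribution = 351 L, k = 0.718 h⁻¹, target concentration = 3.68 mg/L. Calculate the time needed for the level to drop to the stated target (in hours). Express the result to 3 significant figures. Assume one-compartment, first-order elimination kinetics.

0.358 h

C₀ = Dose / Vd = 1670 / 351 = 4.758 mg/L
t = ln(C₀ / C) / k = ln(4.758 / 3.68) / 0.7180
  = ln(1.293) / 0.7180 = 0.2570 / 0.7180 = 0.3579 h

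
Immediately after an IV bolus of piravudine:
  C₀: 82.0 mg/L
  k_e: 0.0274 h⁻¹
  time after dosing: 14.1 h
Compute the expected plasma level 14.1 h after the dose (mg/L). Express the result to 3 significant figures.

55.7 mg/L

C = C₀ · e^(−k·t) = 82.00 × e^(−0.02740 × 14.1)
  = 82.00 × 0.6795 = 55.72 mg/L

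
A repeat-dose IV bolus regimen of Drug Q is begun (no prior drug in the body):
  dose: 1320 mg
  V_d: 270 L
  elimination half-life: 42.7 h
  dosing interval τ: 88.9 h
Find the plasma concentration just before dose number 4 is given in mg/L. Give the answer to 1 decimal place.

1.5 mg/L

C₀ per dose = Dose / Vd = 1320 / 270 = 4.889 mg/L
k = ln2 / t½ = 0.693147 / 42.7 = 0.01623 h⁻¹
Fraction remaining after one interval: r = e^(−kτ) = e^(−0.01623 × 88.9) = 0.2363
Before dose 4, 3 doses have been given (aged 1τ, 2τ, 3τ).
C_trough = C₀ × (r + r² + … + r^3) = C₀ × r(1−r^3)/(1−r)
        = 4.889 × 0.2363 × (1 − 0.01319) / (1 − 0.2363) = 1.493 mg/L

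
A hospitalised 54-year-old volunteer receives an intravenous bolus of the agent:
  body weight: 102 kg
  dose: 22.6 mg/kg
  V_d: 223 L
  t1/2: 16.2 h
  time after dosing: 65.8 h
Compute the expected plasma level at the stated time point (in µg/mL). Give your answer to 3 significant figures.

Total dose = 22.6 × 102 = 2305 mg
C₀ = Dose / Vd = 2305 / 223 = 10.34 mg/L
k = ln2 / t½ = 0.693147 / 16.2 = 0.04279 h⁻¹
C = C₀ · e^(−k·t) = 10.34 × e^(−0.04279 × 65.8)
  = 10.34 × 0.05987 = 0.6191 mg/L
(0.6191 mg/L = 0.6191 µg/mL)

0.619 µg/mL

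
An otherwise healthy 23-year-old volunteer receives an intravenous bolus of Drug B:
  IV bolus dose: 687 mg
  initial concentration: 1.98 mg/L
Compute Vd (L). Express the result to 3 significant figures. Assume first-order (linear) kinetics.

Vd = Dose / C₀ = 687.0 / 1.98 = 347.0 L

347 L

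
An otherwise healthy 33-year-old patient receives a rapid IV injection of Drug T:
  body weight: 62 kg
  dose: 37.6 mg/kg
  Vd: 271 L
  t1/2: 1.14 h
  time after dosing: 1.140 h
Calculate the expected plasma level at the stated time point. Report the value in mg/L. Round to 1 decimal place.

Total dose = 37.6 × 62 = 2331 mg
C₀ = Dose / Vd = 2331 / 271 = 8.601 mg/L
k = ln2 / t½ = 0.693147 / 1.14 = 0.6080 h⁻¹
t / t½ = 1.140 / 1.14 = 1 half-lives
C = C₀ × (1/2)^1 = 8.601 × 0.5000 = 4.301 mg/L

4.3 mg/L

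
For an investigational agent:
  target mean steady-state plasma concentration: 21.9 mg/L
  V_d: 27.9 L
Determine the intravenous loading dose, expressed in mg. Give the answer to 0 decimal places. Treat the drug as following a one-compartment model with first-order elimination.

LD = Css × Vd = 21.9 × 27.9 = 611.0 mg

611 mg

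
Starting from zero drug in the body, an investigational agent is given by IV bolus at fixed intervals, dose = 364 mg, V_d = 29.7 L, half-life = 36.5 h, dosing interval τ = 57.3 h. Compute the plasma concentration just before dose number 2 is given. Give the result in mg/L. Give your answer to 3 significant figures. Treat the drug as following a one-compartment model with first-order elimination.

C₀ per dose = Dose / Vd = 364 / 29.7 = 12.26 mg/L
k = ln2 / t½ = 0.693147 / 36.5 = 0.01899 h⁻¹
Fraction remaining after one interval: r = e^(−kτ) = e^(−0.01899 × 57.3) = 0.3368
Before dose 2, 1 dose has been given (aged 1τ).
C_trough = C₀ × r = 12.26 × 0.3368 = 4.129 mg/L

4.13 mg/L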